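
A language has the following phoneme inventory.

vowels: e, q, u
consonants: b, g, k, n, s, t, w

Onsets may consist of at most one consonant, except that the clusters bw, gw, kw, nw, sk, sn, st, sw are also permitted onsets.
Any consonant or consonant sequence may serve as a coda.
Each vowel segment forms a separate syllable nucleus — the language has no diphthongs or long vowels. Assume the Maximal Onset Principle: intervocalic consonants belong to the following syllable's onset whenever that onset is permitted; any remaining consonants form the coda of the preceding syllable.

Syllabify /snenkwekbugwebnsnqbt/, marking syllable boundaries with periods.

snen.kwek.bu.gwebn.snqbt

Nuclei (vowels): e, e, u, e, q → 5 syllables.
V1 /e/ – V2 /e/: /nkw/ splits as /n/ + /kw/ (/kw/ is the longest suffix that is a licit onset).
V2 /e/ – V3 /u/: /kb/ — longest licit onset from the right is /b/, leaving /k/ as coda.
V3 /u/ – V4 /e/: cluster /gw/ — /gw/ is itself a permitted onset, so the whole cluster goes right; preceding coda = ∅.
V4 /e/ – V5 /q/: /bnsn/; trying suffixes from longest down, /sn/ is the first permitted one, so coda /bn/ | onset /sn/.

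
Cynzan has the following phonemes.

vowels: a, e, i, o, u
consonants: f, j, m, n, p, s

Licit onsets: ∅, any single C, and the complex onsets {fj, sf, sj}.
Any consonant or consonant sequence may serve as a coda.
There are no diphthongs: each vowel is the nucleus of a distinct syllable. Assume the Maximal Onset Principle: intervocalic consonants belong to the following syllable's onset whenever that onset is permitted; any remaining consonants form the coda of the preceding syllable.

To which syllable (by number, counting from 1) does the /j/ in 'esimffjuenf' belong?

3

Vowels present: e, i, u, e; each is a nucleus, giving 4 syllables.
/e…i/ gap (V1→V2): just /s/ — single C goes to the following onset.
/i…u/ gap (V2→V3): /mffj/ splits as /mf/ + /fj/ (/fj/ is the longest suffix that is a licit onset).
/u…e/ gap (V3→V4): no consonants, so the boundary falls immediately after /u/.
So the parse is e.simf.fju.enf.
The /j/ is in the onset of syllable 3 (/fju/).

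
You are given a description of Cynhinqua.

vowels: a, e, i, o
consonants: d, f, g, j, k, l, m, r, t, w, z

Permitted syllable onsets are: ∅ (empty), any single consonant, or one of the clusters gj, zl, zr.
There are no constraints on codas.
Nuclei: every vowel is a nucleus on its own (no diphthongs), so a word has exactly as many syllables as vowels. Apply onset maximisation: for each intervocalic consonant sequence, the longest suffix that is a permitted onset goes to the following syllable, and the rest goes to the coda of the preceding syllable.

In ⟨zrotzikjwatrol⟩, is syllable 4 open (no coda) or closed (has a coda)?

Nuclei (vowels): o, i, a, o → 4 syllables.
V1 /o/ – V2 /i/: /tz/ — longest licit onset from the right is /z/, leaving /t/ as coda.
V2 /i/ – V3 /a/: /kjw/ splits as /kj/ + /w/ (/w/ is the longest suffix that is a licit onset).
V3 /a/ – V4 /o/: /tr/; trying suffixes from longest down, /r/ is the first permitted one, so coda /t/ | onset /r/.
Putting it together: zrot.zikj.wat.rol.
Syllable 4 is /rol/ with coda /l/, so it is closed.

closed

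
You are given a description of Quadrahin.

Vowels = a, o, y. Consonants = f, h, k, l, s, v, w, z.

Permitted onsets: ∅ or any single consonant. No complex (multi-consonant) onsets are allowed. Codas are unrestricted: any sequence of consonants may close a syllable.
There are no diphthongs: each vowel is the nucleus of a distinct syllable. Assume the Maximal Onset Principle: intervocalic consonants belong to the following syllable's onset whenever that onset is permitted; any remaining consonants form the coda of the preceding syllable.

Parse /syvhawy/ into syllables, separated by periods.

syv.ha.wy

The vowels are y, a, y — 3 nuclei, so 3 syllables.
σ1/σ2 boundary: cluster /vh/ — the longest permitted-onset suffix is /h/; onset = /h/, preceding coda = /v/.
σ2/σ3 boundary: /w/ is a single consonant, so it becomes the next onset.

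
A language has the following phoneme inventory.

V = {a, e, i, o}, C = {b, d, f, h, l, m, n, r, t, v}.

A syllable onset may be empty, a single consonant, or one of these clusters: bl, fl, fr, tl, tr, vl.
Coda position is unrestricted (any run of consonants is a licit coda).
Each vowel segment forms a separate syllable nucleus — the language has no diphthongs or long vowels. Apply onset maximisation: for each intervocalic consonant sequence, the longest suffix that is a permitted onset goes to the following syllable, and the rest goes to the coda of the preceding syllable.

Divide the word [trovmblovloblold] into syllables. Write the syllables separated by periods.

trovm.blo.vlo.blold

Vowels present: o, o, o, o; each is a nucleus, giving 4 syllables.
Between /o/ (V1) and /o/ (V2): cluster /vmbl/ — the longest permitted-onset suffix is /bl/; onset = /bl/, preceding coda = /vm/.
Between /o/ (V2) and /o/ (V3): /vl/ is a licit onset in full, so it all attaches to the next syllable.
Between /o/ (V3) and /o/ (V4): /bl/ is a licit onset in full, so it all attaches to the next syllable.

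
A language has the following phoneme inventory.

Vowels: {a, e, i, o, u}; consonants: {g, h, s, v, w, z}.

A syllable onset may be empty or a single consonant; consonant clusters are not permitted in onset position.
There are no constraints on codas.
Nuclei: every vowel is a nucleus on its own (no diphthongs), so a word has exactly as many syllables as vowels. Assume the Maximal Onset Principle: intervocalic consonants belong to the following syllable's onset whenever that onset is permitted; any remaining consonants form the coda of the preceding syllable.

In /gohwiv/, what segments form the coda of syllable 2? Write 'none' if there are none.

The vowels are o, i — 2 nuclei, so 2 syllables.
σ1/σ2 boundary: /hw/ — longest licit onset from the right is /w/, leaving /h/ as coda.
Putting it together: goh.wiv.
Syllable 2 is /wiv/: onset /w/, nucleus /i/, coda /v/.

v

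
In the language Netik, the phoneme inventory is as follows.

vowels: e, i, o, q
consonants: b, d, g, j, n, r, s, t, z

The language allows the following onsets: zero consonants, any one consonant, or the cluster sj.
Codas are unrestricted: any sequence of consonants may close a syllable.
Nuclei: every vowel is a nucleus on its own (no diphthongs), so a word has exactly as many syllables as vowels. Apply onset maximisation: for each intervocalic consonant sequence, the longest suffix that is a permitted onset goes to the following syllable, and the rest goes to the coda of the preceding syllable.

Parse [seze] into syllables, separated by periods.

The vowels are e, e — 2 nuclei, so 2 syllables.
/e…e/ gap (V1→V2): just /z/ — single C goes to the following onset.

se.ze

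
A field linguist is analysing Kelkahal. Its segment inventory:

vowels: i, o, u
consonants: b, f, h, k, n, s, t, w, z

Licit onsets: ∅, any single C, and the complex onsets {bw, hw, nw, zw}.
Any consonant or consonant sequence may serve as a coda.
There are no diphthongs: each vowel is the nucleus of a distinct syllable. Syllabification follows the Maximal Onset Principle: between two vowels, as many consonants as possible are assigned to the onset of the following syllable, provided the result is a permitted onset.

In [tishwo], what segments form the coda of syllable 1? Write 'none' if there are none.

Vowels present: i, o; each is a nucleus, giving 2 syllables.
V1 /i/ – V2 /o/: /shw/ — longest licit onset from the right is /hw/, leaving /s/ as coda.
Putting it together: tis.hwo.
Syllable 1 is /tis/: onset /t/, nucleus /i/, coda /s/.

s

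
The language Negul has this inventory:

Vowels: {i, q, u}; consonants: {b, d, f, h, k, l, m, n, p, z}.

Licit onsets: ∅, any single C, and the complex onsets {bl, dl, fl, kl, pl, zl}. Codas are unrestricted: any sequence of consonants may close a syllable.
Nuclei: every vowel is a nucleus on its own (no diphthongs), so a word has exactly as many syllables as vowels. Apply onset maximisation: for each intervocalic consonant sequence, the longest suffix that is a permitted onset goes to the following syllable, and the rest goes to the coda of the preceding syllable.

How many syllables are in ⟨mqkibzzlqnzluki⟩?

5

Nuclei (vowels): q, i, q, u, i → 5 syllables.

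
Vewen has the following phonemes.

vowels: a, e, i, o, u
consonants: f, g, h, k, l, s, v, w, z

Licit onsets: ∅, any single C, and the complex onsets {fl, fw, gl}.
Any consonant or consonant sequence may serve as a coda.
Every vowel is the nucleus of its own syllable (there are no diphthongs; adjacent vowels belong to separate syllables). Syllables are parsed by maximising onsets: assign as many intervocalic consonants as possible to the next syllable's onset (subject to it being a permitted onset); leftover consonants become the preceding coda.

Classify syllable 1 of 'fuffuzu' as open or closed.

The vowels are u, u, u — 3 nuclei, so 3 syllables.
σ1/σ2 boundary: /ff/; trying suffixes from longest down, /f/ is the first permitted one, so coda /f/ | onset /f/.
σ2/σ3 boundary: just /z/ — single C goes to the following onset.
Syllabification: fuf.fu.zu.
Syllable 1 is /fuf/ with coda /f/, so it is closed.

closed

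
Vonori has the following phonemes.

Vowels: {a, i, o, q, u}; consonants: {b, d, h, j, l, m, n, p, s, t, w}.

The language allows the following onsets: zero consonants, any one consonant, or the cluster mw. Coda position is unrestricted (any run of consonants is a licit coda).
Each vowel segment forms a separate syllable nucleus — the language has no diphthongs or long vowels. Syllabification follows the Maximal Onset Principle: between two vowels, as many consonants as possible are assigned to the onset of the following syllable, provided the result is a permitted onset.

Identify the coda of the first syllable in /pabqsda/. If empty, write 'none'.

none

The vowels are a, q, a — 3 nuclei, so 3 syllables.
/a…q/ gap (V1→V2): /b/ is a single consonant, so it becomes the next onset.
/q…a/ gap (V2→V3): cluster /sd/ — the longest permitted-onset suffix is /d/; onset = /d/, preceding coda = /s/.
So the parse is pa.bqs.da.
Syllable 1 is /pa/: onset /p/, nucleus /a/, coda ∅.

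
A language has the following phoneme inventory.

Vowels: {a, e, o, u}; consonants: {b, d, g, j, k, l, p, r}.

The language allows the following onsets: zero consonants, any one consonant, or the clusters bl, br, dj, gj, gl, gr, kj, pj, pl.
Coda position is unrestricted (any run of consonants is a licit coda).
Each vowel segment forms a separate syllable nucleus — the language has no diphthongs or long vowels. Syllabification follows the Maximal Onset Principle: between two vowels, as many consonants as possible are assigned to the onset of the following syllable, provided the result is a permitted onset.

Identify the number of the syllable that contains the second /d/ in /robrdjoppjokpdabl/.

Nuclei (vowels): o, o, o, a → 4 syllables.
/o…o/ gap (V1→V2): /brdj/; trying suffixes from longest down, /dj/ is the first permitted one, so coda /br/ | onset /dj/.
/o…o/ gap (V2→V3): /ppj/; trying suffixes from longest down, /pj/ is the first permitted one, so coda /p/ | onset /pj/.
/o…a/ gap (V3→V4): /kpd/ splits as /kp/ + /d/ (/d/ is the longest suffix that is a licit onset).
Syllabification: robr.djop.pjokp.dabl.
The second /d/ is in the onset of syllable 4 (/dabl/).

4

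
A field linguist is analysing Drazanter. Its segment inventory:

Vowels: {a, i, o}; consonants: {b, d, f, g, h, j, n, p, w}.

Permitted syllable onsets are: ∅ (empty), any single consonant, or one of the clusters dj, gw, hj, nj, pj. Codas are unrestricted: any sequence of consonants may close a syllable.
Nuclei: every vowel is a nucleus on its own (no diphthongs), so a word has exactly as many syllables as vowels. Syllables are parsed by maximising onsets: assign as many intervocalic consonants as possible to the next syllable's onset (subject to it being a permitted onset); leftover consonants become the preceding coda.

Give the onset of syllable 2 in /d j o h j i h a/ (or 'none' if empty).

hj

Vowels present: o, i, a; each is a nucleus, giving 3 syllables.
σ1/σ2 boundary: /hj/ is a licit onset in full, so it all attaches to the next syllable.
σ2/σ3 boundary: /h/ → onset of the next syllable (single consonants are always licit onsets).
Syllabification: djo.hji.ha.
Syllable 2 is /hji/: onset /hj/, nucleus /i/, coda ∅.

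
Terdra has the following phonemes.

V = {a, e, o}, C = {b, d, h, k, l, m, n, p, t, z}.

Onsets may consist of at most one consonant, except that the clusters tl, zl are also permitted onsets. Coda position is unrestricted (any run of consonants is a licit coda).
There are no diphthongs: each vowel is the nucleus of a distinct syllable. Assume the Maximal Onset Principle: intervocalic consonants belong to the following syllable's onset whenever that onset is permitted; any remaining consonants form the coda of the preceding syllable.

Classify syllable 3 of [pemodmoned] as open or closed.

Nuclei (vowels): e, o, o, e → 4 syllables.
Between /e/ (V1) and /o/ (V2): /m/ is a single consonant, so it becomes the next onset.
Between /o/ (V2) and /o/ (V3): cluster /dm/ — the longest permitted-onset suffix is /m/; onset = /m/, preceding coda = /d/.
Between /o/ (V3) and /e/ (V4): /n/ → onset of the next syllable (single consonants are always licit onsets).
Putting it together: pe.mod.mo.ned.
Syllable 3 is /mo/; it ends in its nucleus with no coda, so it is open.

open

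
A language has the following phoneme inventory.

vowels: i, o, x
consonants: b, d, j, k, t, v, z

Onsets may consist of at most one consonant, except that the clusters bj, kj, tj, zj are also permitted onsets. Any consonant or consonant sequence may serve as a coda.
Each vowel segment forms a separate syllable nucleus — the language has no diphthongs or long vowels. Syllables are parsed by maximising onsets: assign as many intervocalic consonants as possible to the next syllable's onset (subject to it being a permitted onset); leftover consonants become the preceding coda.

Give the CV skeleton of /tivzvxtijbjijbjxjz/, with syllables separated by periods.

Nuclei (vowels): i, x, i, i, x → 5 syllables.
Between /i/ (V1) and /x/ (V2): cluster /vzv/ — the longest permitted-onset suffix is /v/; onset = /v/, preceding coda = /vz/.
Between /x/ (V2) and /i/ (V3): just /t/ — single C goes to the following onset.
Between /i/ (V3) and /i/ (V4): cluster /jbj/ — the longest permitted-onset suffix is /bj/; onset = /bj/, preceding coda = /j/.
Between /i/ (V4) and /x/ (V5): /jbj/ splits as /j/ + /bj/ (/bj/ is the longest suffix that is a licit onset).
Result: tivz.vx.tij.bjij.bjxjz.
Mapping each syllable to C/V: /tivz/ → CVCC, /vx/ → CV, /tij/ → CVC, /bjij/ → CCVC, /bjxjz/ → CCVCC.

CVCC.CV.CVC.CCVC.CCVCC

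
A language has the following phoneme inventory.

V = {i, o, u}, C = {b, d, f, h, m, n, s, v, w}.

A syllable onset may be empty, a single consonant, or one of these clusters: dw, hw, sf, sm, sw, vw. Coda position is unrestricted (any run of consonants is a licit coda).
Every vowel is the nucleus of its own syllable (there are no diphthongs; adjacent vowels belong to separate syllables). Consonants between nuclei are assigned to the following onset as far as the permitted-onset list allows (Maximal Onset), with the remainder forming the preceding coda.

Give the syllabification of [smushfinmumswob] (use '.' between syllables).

smush.fin.mum.swob

The vowels are u, i, u, o — 4 nuclei, so 4 syllables.
/u…i/ gap (V1→V2): /shf/; trying suffixes from longest down, /f/ is the first permitted one, so coda /sh/ | onset /f/.
/i…u/ gap (V2→V3): /nm/ — longest licit onset from the right is /m/, leaving /n/ as coda.
/u…o/ gap (V3→V4): /msw/ splits as /m/ + /sw/ (/sw/ is the longest suffix that is a licit onset).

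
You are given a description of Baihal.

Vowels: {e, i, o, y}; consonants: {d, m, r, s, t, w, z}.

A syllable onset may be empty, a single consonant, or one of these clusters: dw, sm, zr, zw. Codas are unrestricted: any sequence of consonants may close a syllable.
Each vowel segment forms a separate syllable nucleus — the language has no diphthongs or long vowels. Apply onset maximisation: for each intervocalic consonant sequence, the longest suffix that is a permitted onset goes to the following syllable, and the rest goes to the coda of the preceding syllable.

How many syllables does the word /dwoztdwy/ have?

2

The vowels are o, y — 2 nuclei, so 2 syllables.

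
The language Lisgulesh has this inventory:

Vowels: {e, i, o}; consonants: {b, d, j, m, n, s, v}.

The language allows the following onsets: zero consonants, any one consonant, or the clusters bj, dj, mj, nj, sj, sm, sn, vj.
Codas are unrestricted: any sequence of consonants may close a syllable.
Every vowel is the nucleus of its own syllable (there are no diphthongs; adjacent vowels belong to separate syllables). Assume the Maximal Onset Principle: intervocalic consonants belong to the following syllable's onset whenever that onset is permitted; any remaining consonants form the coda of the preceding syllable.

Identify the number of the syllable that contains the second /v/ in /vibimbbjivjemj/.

The vowels are i, i, i, e — 4 nuclei, so 4 syllables.
/i…i/ gap (V1→V2): /b/ is a single consonant, so it becomes the next onset.
/i…i/ gap (V2→V3): cluster /mbbj/ — the longest permitted-onset suffix is /bj/; onset = /bj/, preceding coda = /mb/.
/i…e/ gap (V3→V4): cluster /vj/ — /vj/ is itself a permitted onset, so the whole cluster goes right; preceding coda = ∅.
So the parse is vi.bimb.bji.vjemj.
The second /v/ is in the onset of syllable 4 (/vjemj/).

4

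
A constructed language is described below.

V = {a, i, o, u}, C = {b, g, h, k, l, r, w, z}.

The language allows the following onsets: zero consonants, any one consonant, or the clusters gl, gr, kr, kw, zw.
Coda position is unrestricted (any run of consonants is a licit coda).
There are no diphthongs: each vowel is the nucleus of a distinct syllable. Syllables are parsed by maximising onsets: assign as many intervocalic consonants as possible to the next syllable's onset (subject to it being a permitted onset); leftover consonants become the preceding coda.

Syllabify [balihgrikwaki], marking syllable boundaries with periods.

ba.lih.gri.kwa.ki

Vowels present: a, i, i, a, i; each is a nucleus, giving 5 syllables.
/a…i/ gap (V1→V2): /l/ is a single consonant, so it becomes the next onset.
/i…i/ gap (V2→V3): cluster /hgr/ — the longest permitted-onset suffix is /gr/; onset = /gr/, preceding coda = /h/.
/i…a/ gap (V3→V4): /kw/ — entire cluster is a permitted onset → onset /kw/, coda ∅.
/a…i/ gap (V4→V5): /k/ → onset of the next syllable (single consonants are always licit onsets).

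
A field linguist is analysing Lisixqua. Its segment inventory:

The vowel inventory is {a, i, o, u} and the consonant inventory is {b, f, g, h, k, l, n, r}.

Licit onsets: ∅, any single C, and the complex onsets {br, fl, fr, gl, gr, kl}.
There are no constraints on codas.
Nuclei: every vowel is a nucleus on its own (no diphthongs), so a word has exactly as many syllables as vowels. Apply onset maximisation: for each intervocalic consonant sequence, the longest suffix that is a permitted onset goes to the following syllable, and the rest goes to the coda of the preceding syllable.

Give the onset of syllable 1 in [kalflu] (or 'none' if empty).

k

Vowels present: a, u; each is a nucleus, giving 2 syllables.
σ1/σ2 boundary: /lfl/; trying suffixes from longest down, /fl/ is the first permitted one, so coda /l/ | onset /fl/.
So the parse is kal.flu.
Syllable 1 is /kal/: onset /k/, nucleus /a/, coda /l/.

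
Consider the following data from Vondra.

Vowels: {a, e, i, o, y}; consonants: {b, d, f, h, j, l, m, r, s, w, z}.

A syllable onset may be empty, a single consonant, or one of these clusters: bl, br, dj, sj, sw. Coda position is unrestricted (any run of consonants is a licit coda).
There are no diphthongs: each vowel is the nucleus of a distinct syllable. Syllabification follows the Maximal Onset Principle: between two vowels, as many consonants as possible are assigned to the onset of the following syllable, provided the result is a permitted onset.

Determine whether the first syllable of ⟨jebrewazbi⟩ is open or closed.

open

The vowels are e, e, a, i — 4 nuclei, so 4 syllables.
σ1/σ2 boundary: /br/ is a licit onset in full, so it all attaches to the next syllable.
σ2/σ3 boundary: just /w/ — single C goes to the following onset.
σ3/σ4 boundary: /zb/ — longest licit onset from the right is /b/, leaving /z/ as coda.
Putting it together: je.bre.waz.bi.
Syllable 1 is /je/; it ends in its nucleus with no coda, so it is open.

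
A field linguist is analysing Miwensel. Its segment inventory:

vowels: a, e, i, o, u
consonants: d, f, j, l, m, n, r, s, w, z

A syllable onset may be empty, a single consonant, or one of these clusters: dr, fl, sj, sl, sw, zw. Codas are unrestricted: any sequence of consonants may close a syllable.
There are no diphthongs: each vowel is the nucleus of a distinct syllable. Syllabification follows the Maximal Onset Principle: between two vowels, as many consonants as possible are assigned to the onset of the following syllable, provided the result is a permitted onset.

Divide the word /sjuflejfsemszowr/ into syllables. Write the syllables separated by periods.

sju.flejf.sems.zowr

The vowels are u, e, e, o — 4 nuclei, so 4 syllables.
σ1/σ2 boundary: cluster /fl/ — /fl/ is itself a permitted onset, so the whole cluster goes right; preceding coda = ∅.
σ2/σ3 boundary: /jfs/; trying suffixes from longest down, /s/ is the first permitted one, so coda /jf/ | onset /s/.
σ3/σ4 boundary: /msz/ splits as /ms/ + /z/ (/z/ is the longest suffix that is a licit onset).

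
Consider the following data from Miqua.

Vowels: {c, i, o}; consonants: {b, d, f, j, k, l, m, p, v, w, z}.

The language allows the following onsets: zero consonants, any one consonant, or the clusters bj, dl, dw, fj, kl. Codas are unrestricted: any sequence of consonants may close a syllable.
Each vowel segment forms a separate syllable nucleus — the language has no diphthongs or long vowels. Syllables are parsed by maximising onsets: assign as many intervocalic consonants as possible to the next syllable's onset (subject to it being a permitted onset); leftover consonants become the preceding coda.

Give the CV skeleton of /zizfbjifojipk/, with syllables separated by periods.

CVCC.CCV.CV.CVCC

Nuclei (vowels): i, i, o, i → 4 syllables.
V1 /i/ – V2 /i/: cluster /zfbj/ — the longest permitted-onset suffix is /bj/; onset = /bj/, preceding coda = /zf/.
V2 /i/ – V3 /o/: /f/ is a single consonant, so it becomes the next onset.
V3 /o/ – V4 /i/: /j/ → onset of the next syllable (single consonants are always licit onsets).
So the parse is zizf.bji.fo.jipk.
Mapping each syllable to C/V: /zizf/ → CVCC, /bji/ → CCV, /fo/ → CV, /jipk/ → CVCC.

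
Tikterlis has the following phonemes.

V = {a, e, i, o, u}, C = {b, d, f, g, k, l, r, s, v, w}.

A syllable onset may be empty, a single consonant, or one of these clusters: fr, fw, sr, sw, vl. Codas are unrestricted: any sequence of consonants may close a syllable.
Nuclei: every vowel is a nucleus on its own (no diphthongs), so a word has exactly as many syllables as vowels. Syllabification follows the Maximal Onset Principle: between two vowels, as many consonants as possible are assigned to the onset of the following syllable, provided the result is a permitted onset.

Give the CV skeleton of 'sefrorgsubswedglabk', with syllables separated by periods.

CV.CCVCC.CVC.CCVCC.CVCC

Vowels present: e, o, u, e, a; each is a nucleus, giving 5 syllables.
V1 /e/ – V2 /o/: cluster /fr/ — /fr/ is itself a permitted onset, so the whole cluster goes right; preceding coda = ∅.
V2 /o/ – V3 /u/: /rgs/ splits as /rg/ + /s/ (/s/ is the longest suffix that is a licit onset).
V3 /u/ – V4 /e/: /bsw/; trying suffixes from longest down, /sw/ is the first permitted one, so coda /b/ | onset /sw/.
V4 /e/ – V5 /a/: /dgl/ — longest licit onset from the right is /l/, leaving /dg/ as coda.
Result: se.frorg.sub.swedg.labk.
Mapping each syllable to C/V: /se/ → CV, /frorg/ → CCVCC, /sub/ → CVC, /swedg/ → CCVCC, /labk/ → CVCC.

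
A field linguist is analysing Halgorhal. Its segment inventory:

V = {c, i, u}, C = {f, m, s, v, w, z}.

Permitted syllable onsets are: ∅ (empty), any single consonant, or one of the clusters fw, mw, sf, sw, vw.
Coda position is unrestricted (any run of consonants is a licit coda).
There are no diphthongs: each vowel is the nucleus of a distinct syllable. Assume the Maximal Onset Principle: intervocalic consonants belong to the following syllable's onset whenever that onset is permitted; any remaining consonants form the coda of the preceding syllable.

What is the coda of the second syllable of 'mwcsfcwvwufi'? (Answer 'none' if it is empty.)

Nuclei (vowels): c, c, u, i → 4 syllables.
Between /c/ (V1) and /c/ (V2): /sf/ is a licit onset in full, so it all attaches to the next syllable.
Between /c/ (V2) and /u/ (V3): /wvw/; trying suffixes from longest down, /vw/ is the first permitted one, so coda /w/ | onset /vw/.
Between /u/ (V3) and /i/ (V4): /f/ → onset of the next syllable (single consonants are always licit onsets).
Syllabification: mwc.sfcw.vwu.fi.
Syllable 2 is /sfcw/: onset /sf/, nucleus /c/, coda /w/.

w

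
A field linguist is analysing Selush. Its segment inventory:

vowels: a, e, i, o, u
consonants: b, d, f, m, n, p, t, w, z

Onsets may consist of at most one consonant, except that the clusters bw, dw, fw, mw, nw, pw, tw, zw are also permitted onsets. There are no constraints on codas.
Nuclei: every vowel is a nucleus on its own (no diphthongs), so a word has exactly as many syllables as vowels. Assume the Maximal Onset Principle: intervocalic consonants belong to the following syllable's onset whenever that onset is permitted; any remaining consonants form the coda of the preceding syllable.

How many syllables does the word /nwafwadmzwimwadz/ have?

Vowels present: a, a, i, a; each is a nucleus, giving 4 syllables.

4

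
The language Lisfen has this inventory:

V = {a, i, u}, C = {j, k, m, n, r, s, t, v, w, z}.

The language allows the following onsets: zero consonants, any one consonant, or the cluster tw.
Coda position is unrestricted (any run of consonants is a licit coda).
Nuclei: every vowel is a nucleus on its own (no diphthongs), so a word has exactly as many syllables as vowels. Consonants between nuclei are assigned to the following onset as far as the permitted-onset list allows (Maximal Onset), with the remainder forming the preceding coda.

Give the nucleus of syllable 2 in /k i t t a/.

a

The vowels are i, a — 2 nuclei, so 2 syllables.
The second nucleus (vowel 2 from the left) is /a/.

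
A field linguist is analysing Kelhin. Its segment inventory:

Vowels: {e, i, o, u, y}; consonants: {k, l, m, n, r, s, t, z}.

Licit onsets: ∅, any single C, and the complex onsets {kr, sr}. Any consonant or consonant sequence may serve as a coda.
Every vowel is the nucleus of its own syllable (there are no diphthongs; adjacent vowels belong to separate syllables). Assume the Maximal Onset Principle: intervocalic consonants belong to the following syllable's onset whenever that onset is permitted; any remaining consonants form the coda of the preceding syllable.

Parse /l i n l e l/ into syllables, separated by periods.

lin.lel

The vowels are i, e — 2 nuclei, so 2 syllables.
V1 /i/ – V2 /e/: /nl/; trying suffixes from longest down, /l/ is the first permitted one, so coda /n/ | onset /l/.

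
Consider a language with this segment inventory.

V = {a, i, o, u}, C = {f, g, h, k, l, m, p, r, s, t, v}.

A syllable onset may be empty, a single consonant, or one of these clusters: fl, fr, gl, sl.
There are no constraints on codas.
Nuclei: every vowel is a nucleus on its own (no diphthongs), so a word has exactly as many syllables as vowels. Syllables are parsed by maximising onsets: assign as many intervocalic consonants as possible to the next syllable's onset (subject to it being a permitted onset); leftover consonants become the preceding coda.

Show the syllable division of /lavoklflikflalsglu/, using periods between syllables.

Vowels present: a, o, i, a, u; each is a nucleus, giving 5 syllables.
V1 /a/ – V2 /o/: just /v/ — single C goes to the following onset.
V2 /o/ – V3 /i/: /klfl/ splits as /kl/ + /fl/ (/fl/ is the longest suffix that is a licit onset).
V3 /i/ – V4 /a/: cluster /kfl/ — the longest permitted-onset suffix is /fl/; onset = /fl/, preceding coda = /k/.
V4 /a/ – V5 /u/: cluster /lsgl/ — the longest permitted-onset suffix is /gl/; onset = /gl/, preceding coda = /ls/.

la.vokl.flik.flals.glu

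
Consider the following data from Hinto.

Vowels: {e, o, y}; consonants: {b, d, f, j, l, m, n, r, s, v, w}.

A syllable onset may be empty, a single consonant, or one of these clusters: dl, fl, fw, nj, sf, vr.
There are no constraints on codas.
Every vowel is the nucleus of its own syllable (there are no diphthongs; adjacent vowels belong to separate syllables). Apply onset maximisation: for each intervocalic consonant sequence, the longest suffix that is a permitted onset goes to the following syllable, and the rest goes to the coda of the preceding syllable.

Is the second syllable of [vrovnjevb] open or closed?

closed

Vowels present: o, e; each is a nucleus, giving 2 syllables.
Between /o/ (V1) and /e/ (V2): cluster /vnj/ — the longest permitted-onset suffix is /nj/; onset = /nj/, preceding coda = /v/.
Result: vrov.njevb.
Syllable 2 is /njevb/ with coda /vb/, so it is closed.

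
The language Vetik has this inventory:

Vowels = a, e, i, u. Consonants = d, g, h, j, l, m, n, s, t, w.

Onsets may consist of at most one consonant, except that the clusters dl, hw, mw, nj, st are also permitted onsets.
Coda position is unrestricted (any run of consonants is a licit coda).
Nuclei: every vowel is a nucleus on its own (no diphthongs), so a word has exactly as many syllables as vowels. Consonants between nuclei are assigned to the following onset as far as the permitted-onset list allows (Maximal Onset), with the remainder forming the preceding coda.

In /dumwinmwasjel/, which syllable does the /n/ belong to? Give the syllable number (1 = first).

2

Vowels present: u, i, a, e; each is a nucleus, giving 4 syllables.
/u…i/ gap (V1→V2): /mw/ is a licit onset in full, so it all attaches to the next syllable.
/i…a/ gap (V2→V3): cluster /nmw/ — the longest permitted-onset suffix is /mw/; onset = /mw/, preceding coda = /n/.
/a…e/ gap (V3→V4): cluster /sj/ — the longest permitted-onset suffix is /j/; onset = /j/, preceding coda = /s/.
So the parse is du.mwin.mwas.jel.
The /n/ is in the coda of syllable 2 (/mwin/).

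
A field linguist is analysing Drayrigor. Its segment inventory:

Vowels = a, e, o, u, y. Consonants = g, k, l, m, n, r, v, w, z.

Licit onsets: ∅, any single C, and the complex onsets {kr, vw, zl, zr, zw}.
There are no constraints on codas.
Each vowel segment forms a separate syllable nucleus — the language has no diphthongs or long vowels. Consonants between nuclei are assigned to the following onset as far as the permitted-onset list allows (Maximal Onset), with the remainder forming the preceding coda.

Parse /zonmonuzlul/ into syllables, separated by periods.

zon.mo.nu.zlul

Vowels present: o, o, u, u; each is a nucleus, giving 4 syllables.
σ1/σ2 boundary: /nm/; trying suffixes from longest down, /m/ is the first permitted one, so coda /n/ | onset /m/.
σ2/σ3 boundary: just /n/ — single C goes to the following onset.
σ3/σ4 boundary: /zl/ — entire cluster is a permitted onset → onset /zl/, coda ∅.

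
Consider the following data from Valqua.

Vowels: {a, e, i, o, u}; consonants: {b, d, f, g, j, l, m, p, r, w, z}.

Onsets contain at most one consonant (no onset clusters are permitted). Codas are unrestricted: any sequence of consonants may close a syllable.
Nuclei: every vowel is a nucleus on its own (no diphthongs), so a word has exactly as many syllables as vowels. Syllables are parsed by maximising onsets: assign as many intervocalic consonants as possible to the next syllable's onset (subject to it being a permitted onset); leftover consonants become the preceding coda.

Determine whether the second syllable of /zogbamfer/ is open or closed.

Nuclei (vowels): o, a, e → 3 syllables.
Between /o/ (V1) and /a/ (V2): /gb/; trying suffixes from longest down, /b/ is the first permitted one, so coda /g/ | onset /b/.
Between /a/ (V2) and /e/ (V3): /mf/ — longest licit onset from the right is /f/, leaving /m/ as coda.
Result: zog.bam.fer.
Syllable 2 is /bam/ with coda /m/, so it is closed.

closed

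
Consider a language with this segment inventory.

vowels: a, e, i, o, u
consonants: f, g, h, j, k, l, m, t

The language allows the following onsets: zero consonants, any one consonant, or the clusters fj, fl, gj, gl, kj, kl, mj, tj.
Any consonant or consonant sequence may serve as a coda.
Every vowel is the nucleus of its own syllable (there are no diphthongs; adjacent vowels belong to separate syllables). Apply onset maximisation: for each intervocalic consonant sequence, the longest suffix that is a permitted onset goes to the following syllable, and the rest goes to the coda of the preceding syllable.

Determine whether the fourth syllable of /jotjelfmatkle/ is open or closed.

Nuclei (vowels): o, e, a, e → 4 syllables.
V1 /o/ – V2 /e/: cluster /tj/ — /tj/ is itself a permitted onset, so the whole cluster goes right; preceding coda = ∅.
V2 /e/ – V3 /a/: /lfm/ splits as /lf/ + /m/ (/m/ is the longest suffix that is a licit onset).
V3 /a/ – V4 /e/: cluster /tkl/ — the longest permitted-onset suffix is /kl/; onset = /kl/, preceding coda = /t/.
Result: jo.tjelf.mat.kle.
Syllable 4 is /kle/; it ends in its nucleus with no coda, so it is open.

open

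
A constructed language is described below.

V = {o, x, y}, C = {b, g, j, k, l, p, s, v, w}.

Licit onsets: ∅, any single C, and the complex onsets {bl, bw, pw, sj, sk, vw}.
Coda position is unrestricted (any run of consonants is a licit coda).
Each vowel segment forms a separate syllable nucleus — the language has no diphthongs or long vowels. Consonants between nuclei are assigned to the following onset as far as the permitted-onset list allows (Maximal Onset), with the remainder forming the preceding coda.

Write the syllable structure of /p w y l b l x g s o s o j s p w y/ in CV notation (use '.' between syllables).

CCVC.CCVC.CV.CVCC.CCV

Nuclei (vowels): y, x, o, o, y → 5 syllables.
/y…x/ gap (V1→V2): /lbl/; trying suffixes from longest down, /bl/ is the first permitted one, so coda /l/ | onset /bl/.
/x…o/ gap (V2→V3): cluster /gs/ — the longest permitted-onset suffix is /s/; onset = /s/, preceding coda = /g/.
/o…o/ gap (V3→V4): /s/ → onset of the next syllable (single consonants are always licit onsets).
/o…y/ gap (V4→V5): cluster /jspw/ — the longest permitted-onset suffix is /pw/; onset = /pw/, preceding coda = /js/.
Result: pwyl.blxg.so.sojs.pwy.
Mapping each syllable to C/V: /pwyl/ → CCVC, /blxg/ → CCVC, /so/ → CV, /sojs/ → CVCC, /pwy/ → CCV.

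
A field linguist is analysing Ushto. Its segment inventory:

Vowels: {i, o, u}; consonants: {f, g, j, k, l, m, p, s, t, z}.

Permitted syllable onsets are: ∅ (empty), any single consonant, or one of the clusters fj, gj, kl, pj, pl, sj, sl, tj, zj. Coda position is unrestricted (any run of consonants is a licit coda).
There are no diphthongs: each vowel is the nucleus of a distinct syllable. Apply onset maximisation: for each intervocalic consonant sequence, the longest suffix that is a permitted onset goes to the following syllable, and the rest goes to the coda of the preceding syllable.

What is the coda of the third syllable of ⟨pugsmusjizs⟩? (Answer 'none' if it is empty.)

zs

Nuclei (vowels): u, u, i → 3 syllables.
V1 /u/ – V2 /u/: /gsm/ — longest licit onset from the right is /m/, leaving /gs/ as coda.
V2 /u/ – V3 /i/: /sj/ — entire cluster is a permitted onset → onset /sj/, coda ∅.
Syllabification: pugs.mu.sjizs.
Syllable 3 is /sjizs/: onset /sj/, nucleus /i/, coda /zs/.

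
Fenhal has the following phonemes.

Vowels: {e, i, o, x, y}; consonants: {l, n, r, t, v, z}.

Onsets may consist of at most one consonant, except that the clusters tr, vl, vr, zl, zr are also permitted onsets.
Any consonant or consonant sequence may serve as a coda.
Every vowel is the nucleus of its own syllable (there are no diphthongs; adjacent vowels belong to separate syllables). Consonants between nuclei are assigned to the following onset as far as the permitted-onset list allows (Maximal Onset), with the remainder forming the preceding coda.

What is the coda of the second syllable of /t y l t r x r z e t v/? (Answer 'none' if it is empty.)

r

Nuclei (vowels): y, x, e → 3 syllables.
σ1/σ2 boundary: /ltr/ splits as /l/ + /tr/ (/tr/ is the longest suffix that is a licit onset).
σ2/σ3 boundary: cluster /rz/ — the longest permitted-onset suffix is /z/; onset = /z/, preceding coda = /r/.
Syllabification: tyl.trxr.zetv.
Syllable 2 is /trxr/: onset /tr/, nucleus /x/, coda /r/.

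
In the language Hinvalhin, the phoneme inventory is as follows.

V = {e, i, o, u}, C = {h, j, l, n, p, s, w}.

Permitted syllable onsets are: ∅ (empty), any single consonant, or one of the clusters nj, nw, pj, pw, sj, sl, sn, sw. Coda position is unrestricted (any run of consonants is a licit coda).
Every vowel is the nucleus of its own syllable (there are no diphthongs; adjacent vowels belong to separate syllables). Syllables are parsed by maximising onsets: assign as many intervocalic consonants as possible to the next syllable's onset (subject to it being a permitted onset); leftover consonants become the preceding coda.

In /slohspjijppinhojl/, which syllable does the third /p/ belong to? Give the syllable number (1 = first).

Nuclei (vowels): o, i, i, o → 4 syllables.
σ1/σ2 boundary: /hspj/ splits as /hs/ + /pj/ (/pj/ is the longest suffix that is a licit onset).
σ2/σ3 boundary: cluster /jpp/ — the longest permitted-onset suffix is /p/; onset = /p/, preceding coda = /jp/.
σ3/σ4 boundary: /nh/ splits as /n/ + /h/ (/h/ is the longest suffix that is a licit onset).
So the parse is slohs.pjijp.pin.hojl.
The third /p/ is in the onset of syllable 3 (/pin/).

3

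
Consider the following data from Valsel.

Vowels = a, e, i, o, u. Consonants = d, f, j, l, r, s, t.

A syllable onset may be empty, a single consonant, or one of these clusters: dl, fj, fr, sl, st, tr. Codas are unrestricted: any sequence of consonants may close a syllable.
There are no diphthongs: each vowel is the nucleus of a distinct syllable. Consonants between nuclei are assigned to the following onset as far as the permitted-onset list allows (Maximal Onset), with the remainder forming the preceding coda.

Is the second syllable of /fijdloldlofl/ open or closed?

closed

Vowels present: i, o, o; each is a nucleus, giving 3 syllables.
σ1/σ2 boundary: /jdl/ — longest licit onset from the right is /dl/, leaving /j/ as coda.
σ2/σ3 boundary: cluster /ldl/ — the longest permitted-onset suffix is /dl/; onset = /dl/, preceding coda = /l/.
Putting it together: fij.dlol.dlofl.
Syllable 2 is /dlol/ with coda /l/, so it is closed.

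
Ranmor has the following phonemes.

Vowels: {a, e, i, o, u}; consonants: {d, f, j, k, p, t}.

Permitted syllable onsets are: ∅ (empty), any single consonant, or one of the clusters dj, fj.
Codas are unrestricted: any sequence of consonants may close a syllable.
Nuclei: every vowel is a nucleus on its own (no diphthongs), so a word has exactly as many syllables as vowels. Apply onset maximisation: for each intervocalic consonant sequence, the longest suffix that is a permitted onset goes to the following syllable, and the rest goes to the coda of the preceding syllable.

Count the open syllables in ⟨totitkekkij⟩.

1

Nuclei (vowels): o, i, e, i → 4 syllables.
V1 /o/ – V2 /i/: /t/ → onset of the next syllable (single consonants are always licit onsets).
V2 /i/ – V3 /e/: /tk/ — longest licit onset from the right is /k/, leaving /t/ as coda.
V3 /e/ – V4 /i/: /kk/ — longest licit onset from the right is /k/, leaving /k/ as coda.
Putting it together: to.tit.kek.kij.
Classifying each syllable: /to/ (open), /tit/ (closed), /kek/ (closed), /kij/ (closed).
Open syllables: 1.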